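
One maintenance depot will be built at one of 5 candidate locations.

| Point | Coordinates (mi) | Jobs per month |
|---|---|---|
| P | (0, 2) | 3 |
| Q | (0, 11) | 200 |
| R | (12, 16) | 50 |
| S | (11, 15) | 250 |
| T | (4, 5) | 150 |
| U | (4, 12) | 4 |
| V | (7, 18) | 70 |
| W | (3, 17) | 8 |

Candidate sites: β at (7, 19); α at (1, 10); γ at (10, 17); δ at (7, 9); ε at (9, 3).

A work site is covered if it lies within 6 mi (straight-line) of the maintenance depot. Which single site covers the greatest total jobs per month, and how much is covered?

β, covering 378

Coverage radius r = 6 mi; a point is covered iff (Δx)²+(Δy)² ≤ 6² = 36.
  β (7, 19): covers {R, S, V, W} → 378
  α (1, 10): covers {Q, T, U} → 354
  γ (10, 17): covers {R, S, V} → 370
  δ (7, 9): covers {T, U} → 154
  ε (9, 3): covers {T} → 150
Maximum coverage at β: 378 jobs per month.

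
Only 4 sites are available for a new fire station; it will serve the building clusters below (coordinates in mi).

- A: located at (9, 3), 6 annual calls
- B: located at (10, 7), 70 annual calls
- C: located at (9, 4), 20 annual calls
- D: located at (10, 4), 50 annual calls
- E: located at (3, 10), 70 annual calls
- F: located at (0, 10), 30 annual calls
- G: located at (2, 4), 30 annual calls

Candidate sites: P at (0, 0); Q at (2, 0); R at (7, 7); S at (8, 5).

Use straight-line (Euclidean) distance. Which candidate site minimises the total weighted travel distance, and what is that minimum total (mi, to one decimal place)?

Total weighted distance at each candidate:
  P (0, 0): total = 2811.9
  Q (2, 0): total = 2527.7
  R (7, 7): total = 1274.5
  S (8, 5): total = 1312.0
Minimum is at R with total 1274.5 mi.

R, total 1274.5 mi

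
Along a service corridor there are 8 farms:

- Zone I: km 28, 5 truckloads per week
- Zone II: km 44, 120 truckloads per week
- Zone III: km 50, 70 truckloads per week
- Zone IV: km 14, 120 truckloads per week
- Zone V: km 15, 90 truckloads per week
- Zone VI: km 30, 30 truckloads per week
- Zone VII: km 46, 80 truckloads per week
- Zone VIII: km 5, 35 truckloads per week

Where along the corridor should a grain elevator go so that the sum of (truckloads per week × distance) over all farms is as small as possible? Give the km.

x = 30

For a sum of weighted absolute distances on a line, the optimum is the weighted median (not the mean). Total weight W = 550; half-weight = 275.
Sort by position and accumulate weight:
  km 5 (Zone VIII, w=35) → cum 35
  km 14 (Zone IV, w=120) → cum 155
  km 15 (Zone V, w=90) → cum 245
  km 28 (Zone I, w=5) → cum 250
  km 30 (Zone VI, w=30) → cum 280  ≥ 275 → median here
  km 44 (Zone II, w=120) → cum 400
  km 46 (Zone VII, w=80) → cum 480
  km 50 (Zone III, w=70) → cum 550
Optimal location: km 30.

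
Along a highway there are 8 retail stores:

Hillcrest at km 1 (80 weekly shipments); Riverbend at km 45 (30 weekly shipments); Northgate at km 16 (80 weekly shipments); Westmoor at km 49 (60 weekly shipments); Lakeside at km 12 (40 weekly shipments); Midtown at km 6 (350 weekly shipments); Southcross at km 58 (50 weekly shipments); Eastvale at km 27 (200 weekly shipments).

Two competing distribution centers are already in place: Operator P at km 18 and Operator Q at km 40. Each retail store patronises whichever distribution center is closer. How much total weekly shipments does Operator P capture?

750

The indifferent point is the midpoint (18+40)/2 = 29; retail stores left of it (closer to Operator P at 18) go to Operator P, those right go to Operator Q.
  Hillcrest at 1 (w=80) → Operator P
  Midtown at 6 (w=350) → Operator P
  Lakeside at 12 (w=40) → Operator P
  Northgate at 16 (w=80) → Operator P
  Eastvale at 27 (w=200) → Operator P
  Riverbend at 45 (w=30) → Operator Q
  Westmoor at 49 (w=60) → Operator Q
  Southcross at 58 (w=50) → Operator Q
Operator P captures 750; Operator Q captures 140.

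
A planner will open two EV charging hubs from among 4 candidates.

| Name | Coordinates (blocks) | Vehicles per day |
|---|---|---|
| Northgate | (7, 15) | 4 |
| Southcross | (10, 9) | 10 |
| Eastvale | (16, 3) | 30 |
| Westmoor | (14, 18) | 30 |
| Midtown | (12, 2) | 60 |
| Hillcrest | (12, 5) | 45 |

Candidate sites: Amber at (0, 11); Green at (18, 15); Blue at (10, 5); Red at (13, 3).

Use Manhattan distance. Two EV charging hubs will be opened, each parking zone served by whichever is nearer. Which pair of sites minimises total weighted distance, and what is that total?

{Green, Red}, total 689

Evaluate every pair (each demand assigned to the nearer of the two):
  {Green, Red}: total = 689
  {Blue, Red}: total = 872
  {Green, Blue}: total = 924
  {Amber, Red}: total = 959
  {Amber, Blue}: total = 1224
  {Amber, Green}: total = 2654
Best pair: {Green, Red} with total 689.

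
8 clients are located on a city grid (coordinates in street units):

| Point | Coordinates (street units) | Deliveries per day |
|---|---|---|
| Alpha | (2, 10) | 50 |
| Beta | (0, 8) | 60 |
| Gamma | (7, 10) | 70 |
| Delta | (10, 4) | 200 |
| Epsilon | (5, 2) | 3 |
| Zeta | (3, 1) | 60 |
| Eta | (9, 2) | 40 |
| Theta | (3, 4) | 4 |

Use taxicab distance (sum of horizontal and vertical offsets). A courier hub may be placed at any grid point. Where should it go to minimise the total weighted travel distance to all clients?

Manhattan distance separates: Σwᵢ(|x−xᵢ|+|y−yᵢ|) = Σwᵢ|x−xᵢ| + Σwᵢ|y−yᵢ|, so x and y are optimised independently as 1-D weighted medians.
Total weight W = 487; half = 243.5.
x-coordinate, sorted with cumulative weight:
  x=0 (Beta, w=60) cum 60
  x=2 (Alpha, w=50) cum 110
  x=3 (Zeta, w=60) cum 170
  x=3 (Theta, w=4) cum 174
  x=5 (Epsilon, w=3) cum 177
  x=7 (Gamma, w=70) cum 247  ← median
  x=9 (Eta, w=40) cum 287
  x=10 (Delta, w=200) cum 487
⇒ x* = 7
y-coordinate, sorted with cumulative weight:
  y=1 (Zeta, w=60) cum 60
  y=2 (Epsilon, w=3) cum 63
  y=2 (Eta, w=40) cum 103
  y=4 (Delta, w=200) cum 303  ← median
  y=4 (Theta, w=4) cum 307
  y=8 (Beta, w=60) cum 367
  y=10 (Alpha, w=50) cum 417
  y=10 (Gamma, w=70) cum 487
⇒ y* = 4

(7, 4)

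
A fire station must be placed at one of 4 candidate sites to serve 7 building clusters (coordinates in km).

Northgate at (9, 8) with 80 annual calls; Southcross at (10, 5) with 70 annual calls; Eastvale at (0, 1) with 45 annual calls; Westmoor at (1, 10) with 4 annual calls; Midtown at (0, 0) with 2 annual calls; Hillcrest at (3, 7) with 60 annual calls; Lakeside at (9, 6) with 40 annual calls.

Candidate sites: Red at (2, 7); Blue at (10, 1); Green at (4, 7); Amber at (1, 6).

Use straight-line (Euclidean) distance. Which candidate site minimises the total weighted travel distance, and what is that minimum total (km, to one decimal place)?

Green, total 1472.2 km

Total weighted distance at each candidate:
  Red (2, 7): total = 1797.6
  Blue (10, 1): total = 2123.8
  Green (4, 7): total = 1472.2
  Amber (1, 6): total = 2005.4
Minimum is at Green with total 1472.2 km.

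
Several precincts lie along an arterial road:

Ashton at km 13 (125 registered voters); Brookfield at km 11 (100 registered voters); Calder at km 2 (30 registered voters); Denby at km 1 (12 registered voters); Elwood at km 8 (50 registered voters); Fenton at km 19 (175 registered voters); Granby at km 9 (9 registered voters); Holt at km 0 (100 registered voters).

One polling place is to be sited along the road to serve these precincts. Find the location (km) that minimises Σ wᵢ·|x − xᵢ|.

x = 11

For a sum of weighted absolute distances on a line, the optimum is the weighted median (not the mean). Total weight W = 601; half-weight = 300.5.
Sort by position and accumulate weight:
  km 0 (Holt, w=100) → cum 100
  km 1 (Denby, w=12) → cum 112
  km 2 (Calder, w=30) → cum 142
  km 8 (Elwood, w=50) → cum 192
  km 9 (Granby, w=9) → cum 201
  km 11 (Brookfield, w=100) → cum 301  ≥ 300.5 → median here
  km 13 (Ashton, w=125) → cum 426
  km 19 (Fenton, w=175) → cum 601
Optimal location: km 11.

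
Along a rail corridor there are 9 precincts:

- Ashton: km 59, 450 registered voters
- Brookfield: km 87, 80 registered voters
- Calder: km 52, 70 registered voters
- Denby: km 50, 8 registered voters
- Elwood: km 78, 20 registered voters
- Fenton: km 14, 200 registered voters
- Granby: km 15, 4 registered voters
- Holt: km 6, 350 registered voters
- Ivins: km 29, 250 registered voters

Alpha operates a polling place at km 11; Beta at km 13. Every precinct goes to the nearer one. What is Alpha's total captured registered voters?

The indifferent point is the midpoint (11+13)/2 = 12; precincts left of it (closer to Alpha at 11) go to Alpha, those right go to Beta.
  Holt at 6 (w=350) → Alpha
  Fenton at 14 (w=200) → Beta
  Granby at 15 (w=4) → Beta
  Ivins at 29 (w=250) → Beta
  Denby at 50 (w=8) → Beta
  Calder at 52 (w=70) → Beta
  Ashton at 59 (w=450) → Beta
  Elwood at 78 (w=20) → Beta
  Brookfield at 87 (w=80) → Beta
Alpha captures 350; Beta captures 1082.

350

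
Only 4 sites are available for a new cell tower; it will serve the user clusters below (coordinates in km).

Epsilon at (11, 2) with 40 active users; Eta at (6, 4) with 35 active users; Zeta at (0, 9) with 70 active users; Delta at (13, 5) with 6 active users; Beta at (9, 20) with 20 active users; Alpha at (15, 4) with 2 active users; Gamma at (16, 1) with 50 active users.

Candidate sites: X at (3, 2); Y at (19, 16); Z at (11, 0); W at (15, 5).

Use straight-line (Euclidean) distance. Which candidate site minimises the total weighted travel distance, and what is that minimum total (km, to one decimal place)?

Z, total 1999.6 km

Total weighted distance at each candidate:
  X (3, 2): total = 2097.7
  Y (19, 16): total = 3762.3
  Z (11, 0): total = 1999.6
  W (15, 5): total = 2146.9
Minimum is at Z with total 1999.6 km.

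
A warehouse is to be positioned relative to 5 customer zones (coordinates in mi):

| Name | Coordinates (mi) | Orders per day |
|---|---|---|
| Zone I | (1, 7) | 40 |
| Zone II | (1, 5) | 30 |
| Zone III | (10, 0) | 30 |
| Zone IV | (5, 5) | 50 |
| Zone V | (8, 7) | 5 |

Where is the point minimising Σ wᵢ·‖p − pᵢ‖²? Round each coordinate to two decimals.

The minimiser of Σwᵢ‖p−pᵢ‖² is the weighted centroid p* = (Σwᵢpᵢ)/(Σwᵢ).
Σwᵢ = 155.
Σwᵢxᵢ = 40·1 + 30·1 + 30·10 + 50·5 + 5·8 = 660.
Σwᵢyᵢ = 40·7 + 30·5 + 30·0 + 50·5 + 5·7 = 715.
x* = 660/155 = 4.26, y* = 715/155 = 4.61.

(4.26, 4.61)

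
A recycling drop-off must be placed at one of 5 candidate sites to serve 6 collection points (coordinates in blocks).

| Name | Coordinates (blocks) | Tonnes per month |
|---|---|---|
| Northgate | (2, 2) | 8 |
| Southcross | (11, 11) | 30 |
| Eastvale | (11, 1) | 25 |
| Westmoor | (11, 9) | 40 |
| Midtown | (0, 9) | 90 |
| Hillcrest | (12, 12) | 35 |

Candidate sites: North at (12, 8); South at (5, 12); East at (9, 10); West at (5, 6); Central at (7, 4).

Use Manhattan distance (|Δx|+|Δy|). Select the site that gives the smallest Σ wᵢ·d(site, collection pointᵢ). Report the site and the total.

Total weighted distance at each candidate:
  North (12, 8): total = 1838
  South (5, 12): total = 2064
  East (9, 10): total = 1680
  West (5, 6): total = 2196
  Central (7, 4): total = 2456
Minimum is at East with total 1680 blocks.

East, total 1680 blocks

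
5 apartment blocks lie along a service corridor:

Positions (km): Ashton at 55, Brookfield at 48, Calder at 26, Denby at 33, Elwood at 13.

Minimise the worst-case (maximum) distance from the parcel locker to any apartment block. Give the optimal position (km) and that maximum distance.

location 34, max distance 21

The 1-center on a line is the midpoint of the two extreme points: leftmost at 13, rightmost at 55.
Optimal location = (13 + 55)/2 = 34; maximum distance = (55 − 13)/2 = 21.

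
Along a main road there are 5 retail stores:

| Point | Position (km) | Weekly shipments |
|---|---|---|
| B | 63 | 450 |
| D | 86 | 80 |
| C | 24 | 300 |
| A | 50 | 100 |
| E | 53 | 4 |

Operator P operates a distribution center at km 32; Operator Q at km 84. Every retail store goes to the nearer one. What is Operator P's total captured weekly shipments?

404

The indifferent point is the midpoint (32+84)/2 = 58; retail stores left of it (closer to Operator P at 32) go to Operator P, those right go to Operator Q.
  C at 24 (w=300) → Operator P
  A at 50 (w=100) → Operator P
  E at 53 (w=4) → Operator P
  B at 63 (w=450) → Operator Q
  D at 86 (w=80) → Operator Q
Operator P captures 404; Operator Q captures 530.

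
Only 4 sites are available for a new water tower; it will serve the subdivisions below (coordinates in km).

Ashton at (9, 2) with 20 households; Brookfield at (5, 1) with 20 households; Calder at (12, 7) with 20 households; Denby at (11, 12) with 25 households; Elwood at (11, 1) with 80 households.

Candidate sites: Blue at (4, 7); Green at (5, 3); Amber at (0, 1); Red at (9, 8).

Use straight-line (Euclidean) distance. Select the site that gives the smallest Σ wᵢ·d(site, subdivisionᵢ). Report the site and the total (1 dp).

Red, total 1038.7 km

Total weighted distance at each candidate:
  Blue (4, 7): total = 1375.7
  Green (5, 3): total = 1060.1
  Amber (0, 1): total = 1818.3
  Red (9, 8): total = 1038.7
Minimum is at Red with total 1038.7 km.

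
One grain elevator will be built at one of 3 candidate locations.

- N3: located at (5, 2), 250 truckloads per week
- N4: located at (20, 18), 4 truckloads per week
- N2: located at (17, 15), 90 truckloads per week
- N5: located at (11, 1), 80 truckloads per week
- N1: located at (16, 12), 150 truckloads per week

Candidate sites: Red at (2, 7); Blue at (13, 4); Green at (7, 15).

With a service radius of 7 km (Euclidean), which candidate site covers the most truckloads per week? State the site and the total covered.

Red, covering 250

Coverage radius r = 7 km; a point is covered iff (Δx)²+(Δy)² ≤ 7² = 49.
  Red (2, 7): covers {N3} → 250
  Blue (13, 4): covers {N5} → 80
  Green (7, 15): covers {none} → 0
Maximum coverage at Red: 250 truckloads per week.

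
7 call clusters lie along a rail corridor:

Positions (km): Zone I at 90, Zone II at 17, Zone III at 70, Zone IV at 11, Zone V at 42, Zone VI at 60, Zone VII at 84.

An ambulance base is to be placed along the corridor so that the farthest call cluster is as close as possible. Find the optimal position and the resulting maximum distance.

The 1-center on a line is the midpoint of the two extreme points: leftmost at 11, rightmost at 90.
Optimal location = (11 + 90)/2 = 50.5; maximum distance = (90 − 11)/2 = 39.5.

location 50.5, max distance 39.5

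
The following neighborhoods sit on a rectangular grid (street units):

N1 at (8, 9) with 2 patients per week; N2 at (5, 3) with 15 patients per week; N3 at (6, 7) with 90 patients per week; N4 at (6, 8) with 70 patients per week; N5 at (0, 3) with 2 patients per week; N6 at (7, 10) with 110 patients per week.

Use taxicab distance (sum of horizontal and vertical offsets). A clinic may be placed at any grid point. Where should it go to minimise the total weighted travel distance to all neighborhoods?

Manhattan distance separates: Σwᵢ(|x−xᵢ|+|y−yᵢ|) = Σwᵢ|x−xᵢ| + Σwᵢ|y−yᵢ|, so x and y are optimised independently as 1-D weighted medians.
Total weight W = 289; half = 144.5.
x-coordinate, sorted with cumulative weight:
  x=0 (N5, w=2) cum 2
  x=5 (N2, w=15) cum 17
  x=6 (N3, w=90) cum 107
  x=6 (N4, w=70) cum 177  ← median
  x=7 (N6, w=110) cum 287
  x=8 (N1, w=2) cum 289
⇒ x* = 6
y-coordinate, sorted with cumulative weight:
  y=3 (N2, w=15) cum 15
  y=3 (N5, w=2) cum 17
  y=7 (N3, w=90) cum 107
  y=8 (N4, w=70) cum 177  ← median
  y=9 (N1, w=2) cum 179
  y=10 (N6, w=110) cum 289
⇒ y* = 8

(6, 8)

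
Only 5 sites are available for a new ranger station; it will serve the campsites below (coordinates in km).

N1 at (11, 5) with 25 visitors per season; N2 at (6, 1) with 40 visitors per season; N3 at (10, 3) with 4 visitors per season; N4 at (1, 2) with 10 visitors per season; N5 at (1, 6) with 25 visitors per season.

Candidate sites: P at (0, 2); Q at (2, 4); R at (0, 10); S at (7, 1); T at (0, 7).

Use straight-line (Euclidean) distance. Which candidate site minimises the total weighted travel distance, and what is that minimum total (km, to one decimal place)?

Total weighted distance at each candidate:
  P (0, 2): total = 681.6
  Q (2, 4): total = 536.9
  R (0, 10): total = 967.3
  S (7, 1): total = 451.9
  T (0, 7): total = 748.3
Minimum is at S with total 451.9 km.

S, total 451.9 km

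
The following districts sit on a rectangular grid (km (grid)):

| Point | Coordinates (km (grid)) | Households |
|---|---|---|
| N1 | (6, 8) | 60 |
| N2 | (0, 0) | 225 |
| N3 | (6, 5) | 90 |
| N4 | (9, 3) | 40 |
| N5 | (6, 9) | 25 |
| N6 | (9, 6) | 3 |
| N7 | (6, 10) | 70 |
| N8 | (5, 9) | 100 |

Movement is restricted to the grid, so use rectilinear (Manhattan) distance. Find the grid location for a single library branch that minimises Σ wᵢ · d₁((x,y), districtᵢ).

(5, 5)

Manhattan distance separates: Σwᵢ(|x−xᵢ|+|y−yᵢ|) = Σwᵢ|x−xᵢ| + Σwᵢ|y−yᵢ|, so x and y are optimised independently as 1-D weighted medians.
Total weight W = 613; half = 306.5.
x-coordinate, sorted with cumulative weight:
  x=0 (N2, w=225) cum 225
  x=5 (N8, w=100) cum 325  ← median
  x=6 (N1, w=60) cum 385
  x=6 (N3, w=90) cum 475
  x=6 (N5, w=25) cum 500
  x=6 (N7, w=70) cum 570
  x=9 (N4, w=40) cum 610
  x=9 (N6, w=3) cum 613
⇒ x* = 5
y-coordinate, sorted with cumulative weight:
  y=0 (N2, w=225) cum 225
  y=3 (N4, w=40) cum 265
  y=5 (N3, w=90) cum 355  ← median
  y=6 (N6, w=3) cum 358
  y=8 (N1, w=60) cum 418
  y=9 (N5, w=25) cum 443
  y=9 (N8, w=100) cum 543
  y=10 (N7, w=70) cum 613
⇒ y* = 5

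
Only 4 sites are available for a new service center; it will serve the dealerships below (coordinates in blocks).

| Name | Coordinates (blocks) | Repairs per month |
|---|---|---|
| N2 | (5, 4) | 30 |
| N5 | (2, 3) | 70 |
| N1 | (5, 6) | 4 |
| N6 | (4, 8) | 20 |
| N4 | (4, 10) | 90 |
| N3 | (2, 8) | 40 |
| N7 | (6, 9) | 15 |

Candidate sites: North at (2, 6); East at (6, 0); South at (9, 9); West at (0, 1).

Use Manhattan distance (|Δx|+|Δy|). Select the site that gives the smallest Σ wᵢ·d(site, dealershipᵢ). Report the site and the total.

North, total 1177 blocks

Total weighted distance at each candidate:
  North (2, 6): total = 1177
  East (6, 0): total = 2563
  South (9, 9): total = 2233
  West (0, 1): total = 2520
Minimum is at North with total 1177 blocks.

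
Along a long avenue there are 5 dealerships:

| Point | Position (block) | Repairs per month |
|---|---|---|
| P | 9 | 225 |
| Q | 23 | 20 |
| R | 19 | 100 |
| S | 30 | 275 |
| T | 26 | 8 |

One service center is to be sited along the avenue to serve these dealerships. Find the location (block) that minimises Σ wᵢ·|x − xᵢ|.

For a sum of weighted absolute distances on a line, the optimum is the weighted median (not the mean). Total weight W = 628; half-weight = 314.
Sort by position and accumulate weight:
  block 9 (P, w=225) → cum 225
  block 19 (R, w=100) → cum 325  ≥ 314 → median here
  block 23 (Q, w=20) → cum 345
  block 26 (T, w=8) → cum 353
  block 30 (S, w=275) → cum 628
Optimal location: block 19.

x = 19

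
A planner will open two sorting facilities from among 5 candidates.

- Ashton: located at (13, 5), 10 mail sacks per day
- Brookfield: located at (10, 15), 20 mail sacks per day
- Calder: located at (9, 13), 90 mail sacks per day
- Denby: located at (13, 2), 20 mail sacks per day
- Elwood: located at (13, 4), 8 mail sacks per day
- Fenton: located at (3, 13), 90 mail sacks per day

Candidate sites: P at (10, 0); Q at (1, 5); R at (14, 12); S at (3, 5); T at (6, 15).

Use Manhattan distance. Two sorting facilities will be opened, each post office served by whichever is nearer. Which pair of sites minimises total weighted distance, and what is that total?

{P, T}, total 1216

Evaluate every pair (each demand assigned to the nearer of the two):
  {P, T}: total = 1216
  {R, T}: total = 1352
  {S, T}: total = 1428
  {Q, T}: total = 1504
  {R, S}: total = 1772
  {Q, R}: total = 1952
  {P, R}: total = 1996
  {P, S}: total = 2516
  {P, Q}: total = 2696
  {Q, S}: total = 2768
Best pair: {P, T} with total 1216.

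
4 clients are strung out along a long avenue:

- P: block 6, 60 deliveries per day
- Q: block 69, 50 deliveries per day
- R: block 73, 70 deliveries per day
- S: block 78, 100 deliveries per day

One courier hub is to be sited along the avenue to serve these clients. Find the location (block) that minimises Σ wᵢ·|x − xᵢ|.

For a sum of weighted absolute distances on a line, the optimum is the weighted median (not the mean). Total weight W = 280; half-weight = 140.
Sort by position and accumulate weight:
  block 6 (P, w=60) → cum 60
  block 69 (Q, w=50) → cum 110
  block 73 (R, w=70) → cum 180  ≥ 140 → median here
  block 78 (S, w=100) → cum 280
Optimal location: block 73.

x = 73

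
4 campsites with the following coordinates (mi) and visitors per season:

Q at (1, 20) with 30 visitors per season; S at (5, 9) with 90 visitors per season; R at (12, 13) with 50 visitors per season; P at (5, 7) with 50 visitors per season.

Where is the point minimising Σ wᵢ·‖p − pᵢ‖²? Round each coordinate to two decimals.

(6.05, 10.95)

The minimiser of Σwᵢ‖p−pᵢ‖² is the weighted centroid p* = (Σwᵢpᵢ)/(Σwᵢ).
Σwᵢ = 220.
Σwᵢxᵢ = 30·1 + 90·5 + 50·12 + 50·5 = 1330.
Σwᵢyᵢ = 30·20 + 90·9 + 50·13 + 50·7 = 2410.
x* = 1330/220 = 6.05, y* = 2410/220 = 10.95.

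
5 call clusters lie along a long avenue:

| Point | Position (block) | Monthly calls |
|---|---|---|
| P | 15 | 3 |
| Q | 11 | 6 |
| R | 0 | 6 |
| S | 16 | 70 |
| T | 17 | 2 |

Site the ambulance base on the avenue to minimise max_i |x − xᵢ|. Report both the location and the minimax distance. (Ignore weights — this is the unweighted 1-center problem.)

The 1-center on a line is the midpoint of the two extreme points: leftmost at 0, rightmost at 17.
Optimal location = (0 + 17)/2 = 8.5; maximum distance = (17 − 0)/2 = 8.5.

location 8.5, max distance 8.5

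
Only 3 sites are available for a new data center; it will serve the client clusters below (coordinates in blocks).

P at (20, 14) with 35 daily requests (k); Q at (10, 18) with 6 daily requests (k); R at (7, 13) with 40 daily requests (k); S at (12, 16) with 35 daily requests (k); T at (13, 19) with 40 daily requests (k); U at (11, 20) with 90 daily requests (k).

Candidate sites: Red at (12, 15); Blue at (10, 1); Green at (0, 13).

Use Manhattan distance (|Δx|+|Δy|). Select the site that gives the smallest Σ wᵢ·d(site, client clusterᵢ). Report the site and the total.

Total weighted distance at each candidate:
  Red (12, 15): total = 1400
  Blue (10, 1): total = 4742
  Green (0, 13): total = 4010
Minimum is at Red with total 1400 blocks.

Red, total 1400 blocks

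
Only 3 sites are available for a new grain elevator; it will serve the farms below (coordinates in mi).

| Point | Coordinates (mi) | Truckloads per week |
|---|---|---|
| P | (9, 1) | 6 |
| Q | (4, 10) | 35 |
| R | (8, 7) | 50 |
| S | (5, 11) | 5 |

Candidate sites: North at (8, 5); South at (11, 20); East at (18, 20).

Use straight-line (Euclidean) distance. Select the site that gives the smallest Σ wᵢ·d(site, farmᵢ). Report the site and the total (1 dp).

Total weighted distance at each candidate:
  North (8, 5): total = 382.4
  South (11, 20): total = 1263.0
  East (18, 20): total = 1627.4
Minimum is at North with total 382.4 mi.

North, total 382.4 mi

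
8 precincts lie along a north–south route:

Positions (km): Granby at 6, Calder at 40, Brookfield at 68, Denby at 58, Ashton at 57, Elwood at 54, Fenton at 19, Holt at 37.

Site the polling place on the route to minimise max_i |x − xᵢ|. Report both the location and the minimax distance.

The 1-center on a line is the midpoint of the two extreme points: leftmost at 6, rightmost at 68.
Optimal location = (6 + 68)/2 = 37; maximum distance = (68 − 6)/2 = 31.

location 37, max distance 31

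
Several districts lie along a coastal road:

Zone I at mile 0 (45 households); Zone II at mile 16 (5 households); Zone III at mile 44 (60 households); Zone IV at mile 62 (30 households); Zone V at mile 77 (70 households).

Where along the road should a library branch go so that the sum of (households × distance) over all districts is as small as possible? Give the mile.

For a sum of weighted absolute distances on a line, the optimum is the weighted median (not the mean). Total weight W = 210; half-weight = 105.
Sort by position and accumulate weight:
  mile 0 (Zone I, w=45) → cum 45
  mile 16 (Zone II, w=5) → cum 50
  mile 44 (Zone III, w=60) → cum 110  ≥ 105 → median here
  mile 62 (Zone IV, w=30) → cum 140
  mile 77 (Zone V, w=70) → cum 210
Optimal location: mile 44.

x = 44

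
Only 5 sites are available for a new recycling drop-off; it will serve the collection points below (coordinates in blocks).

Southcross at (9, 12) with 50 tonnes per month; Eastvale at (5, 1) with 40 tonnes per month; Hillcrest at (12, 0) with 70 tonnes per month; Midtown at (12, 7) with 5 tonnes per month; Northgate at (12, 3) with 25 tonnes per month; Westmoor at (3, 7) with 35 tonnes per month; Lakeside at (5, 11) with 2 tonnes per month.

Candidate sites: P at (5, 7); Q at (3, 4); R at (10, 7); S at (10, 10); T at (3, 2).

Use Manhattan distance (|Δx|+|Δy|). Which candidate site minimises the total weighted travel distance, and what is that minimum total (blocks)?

R, total 1793 blocks

Total weighted distance at each candidate:
  P (5, 7): total = 2058
  Q (3, 4): total = 2243
  R (10, 7): total = 1793
  S (10, 10): total = 2162
  T (3, 2): total = 2207
Minimum is at R with total 1793 blocks.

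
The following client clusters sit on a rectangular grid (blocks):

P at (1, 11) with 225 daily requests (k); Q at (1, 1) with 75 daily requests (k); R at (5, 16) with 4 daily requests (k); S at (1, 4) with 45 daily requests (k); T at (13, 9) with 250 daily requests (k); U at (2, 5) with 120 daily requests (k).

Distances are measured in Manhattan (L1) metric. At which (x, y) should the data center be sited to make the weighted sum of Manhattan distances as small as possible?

Manhattan distance separates: Σwᵢ(|x−xᵢ|+|y−yᵢ|) = Σwᵢ|x−xᵢ| + Σwᵢ|y−yᵢ|, so x and y are optimised independently as 1-D weighted medians.
Total weight W = 719; half = 359.5.
x-coordinate, sorted with cumulative weight:
  x=1 (P, w=225) cum 225
  x=1 (Q, w=75) cum 300
  x=1 (S, w=45) cum 345
  x=2 (U, w=120) cum 465  ← median
  x=5 (R, w=4) cum 469
  x=13 (T, w=250) cum 719
⇒ x* = 2
y-coordinate, sorted with cumulative weight:
  y=1 (Q, w=75) cum 75
  y=4 (S, w=45) cum 120
  y=5 (U, w=120) cum 240
  y=9 (T, w=250) cum 490  ← median
  y=11 (P, w=225) cum 715
  y=16 (R, w=4) cum 719
⇒ y* = 9

(2, 9)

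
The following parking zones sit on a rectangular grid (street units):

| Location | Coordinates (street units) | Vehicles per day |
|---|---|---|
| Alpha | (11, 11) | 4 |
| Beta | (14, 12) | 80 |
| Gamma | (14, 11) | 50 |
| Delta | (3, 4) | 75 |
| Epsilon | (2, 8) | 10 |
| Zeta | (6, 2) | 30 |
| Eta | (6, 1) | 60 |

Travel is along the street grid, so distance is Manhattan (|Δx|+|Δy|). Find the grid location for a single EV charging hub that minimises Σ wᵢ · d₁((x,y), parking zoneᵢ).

Manhattan distance separates: Σwᵢ(|x−xᵢ|+|y−yᵢ|) = Σwᵢ|x−xᵢ| + Σwᵢ|y−yᵢ|, so x and y are optimised independently as 1-D weighted medians.
Total weight W = 309; half = 154.5.
x-coordinate, sorted with cumulative weight:
  x=2 (Epsilon, w=10) cum 10
  x=3 (Delta, w=75) cum 85
  x=6 (Zeta, w=30) cum 115
  x=6 (Eta, w=60) cum 175  ← median
  x=11 (Alpha, w=4) cum 179
  x=14 (Beta, w=80) cum 259
  x=14 (Gamma, w=50) cum 309
⇒ x* = 6
y-coordinate, sorted with cumulative weight:
  y=1 (Eta, w=60) cum 60
  y=2 (Zeta, w=30) cum 90
  y=4 (Delta, w=75) cum 165  ← median
  y=8 (Epsilon, w=10) cum 175
  y=11 (Alpha, w=4) cum 179
  y=11 (Gamma, w=50) cum 229
  y=12 (Beta, w=80) cum 309
⇒ y* = 4

(6, 4)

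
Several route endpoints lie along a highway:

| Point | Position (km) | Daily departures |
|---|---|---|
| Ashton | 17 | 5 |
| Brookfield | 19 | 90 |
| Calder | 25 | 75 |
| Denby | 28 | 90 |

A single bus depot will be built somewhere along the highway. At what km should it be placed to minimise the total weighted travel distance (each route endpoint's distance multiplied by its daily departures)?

For a sum of weighted absolute distances on a line, the optimum is the weighted median (not the mean). Total weight W = 260; half-weight = 130.
Sort by position and accumulate weight:
  km 17 (Ashton, w=5) → cum 5
  km 19 (Brookfield, w=90) → cum 95
  km 25 (Calder, w=75) → cum 170  ≥ 130 → median here
  km 28 (Denby, w=90) → cum 260
Optimal location: km 25.

x = 25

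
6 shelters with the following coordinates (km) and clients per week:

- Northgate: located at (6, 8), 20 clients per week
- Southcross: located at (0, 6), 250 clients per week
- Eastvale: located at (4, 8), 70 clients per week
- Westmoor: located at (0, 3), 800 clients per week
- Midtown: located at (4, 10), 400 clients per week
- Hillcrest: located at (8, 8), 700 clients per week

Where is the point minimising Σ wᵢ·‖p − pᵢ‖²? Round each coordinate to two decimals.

The minimiser of Σwᵢ‖p−pᵢ‖² is the weighted centroid p* = (Σwᵢpᵢ)/(Σwᵢ).
Σwᵢ = 2240.
Σwᵢxᵢ = 20·6 + 250·0 + 70·4 + 800·0 + 400·4 + 700·8 = 7600.
Σwᵢyᵢ = 20·8 + 250·6 + 70·8 + 800·3 + 400·10 + 700·8 = 14220.
x* = 7600/2240 = 3.39, y* = 14220/2240 = 6.35.

(3.39, 6.35)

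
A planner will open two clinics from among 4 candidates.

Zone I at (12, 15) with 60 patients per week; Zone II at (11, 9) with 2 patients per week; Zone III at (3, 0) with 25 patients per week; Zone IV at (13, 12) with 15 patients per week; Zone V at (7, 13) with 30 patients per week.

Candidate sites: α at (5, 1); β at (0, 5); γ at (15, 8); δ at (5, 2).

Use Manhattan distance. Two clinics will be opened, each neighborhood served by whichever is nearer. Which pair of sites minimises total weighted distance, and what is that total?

Evaluate every pair (each demand assigned to the nearer of the two):
  {α, γ}: total = 1165
  {γ, δ}: total = 1190
  {β, γ}: total = 1290
  {α, δ}: total = 1961
  {β, δ}: total = 1986
  {α, β}: total = 2068
Best pair: {α, γ} with total 1165.

{α, γ}, total 1165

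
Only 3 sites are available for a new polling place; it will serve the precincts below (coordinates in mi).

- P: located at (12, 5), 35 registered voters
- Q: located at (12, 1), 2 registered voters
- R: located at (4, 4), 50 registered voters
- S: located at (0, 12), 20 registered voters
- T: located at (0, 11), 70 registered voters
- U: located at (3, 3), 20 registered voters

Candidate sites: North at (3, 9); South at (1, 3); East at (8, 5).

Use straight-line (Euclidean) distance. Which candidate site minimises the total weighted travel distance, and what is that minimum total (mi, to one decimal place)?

Total weighted distance at each candidate:
  North (3, 9): total = 1081.0
  South (1, 3): total = 1357.3
  East (8, 5): total = 1377.8
Minimum is at North with total 1081.0 mi.

North, total 1081.0 mi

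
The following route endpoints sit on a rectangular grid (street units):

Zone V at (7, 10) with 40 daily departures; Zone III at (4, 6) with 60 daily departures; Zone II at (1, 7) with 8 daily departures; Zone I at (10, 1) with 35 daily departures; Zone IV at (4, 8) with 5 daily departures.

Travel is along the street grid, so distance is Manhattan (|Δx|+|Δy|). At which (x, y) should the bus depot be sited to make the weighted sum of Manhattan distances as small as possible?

(7, 6)

Manhattan distance separates: Σwᵢ(|x−xᵢ|+|y−yᵢ|) = Σwᵢ|x−xᵢ| + Σwᵢ|y−yᵢ|, so x and y are optimised independently as 1-D weighted medians.
Total weight W = 148; half = 74.
x-coordinate, sorted with cumulative weight:
  x=1 (Zone II, w=8) cum 8
  x=4 (Zone III, w=60) cum 68
  x=4 (Zone IV, w=5) cum 73
  x=7 (Zone V, w=40) cum 113  ← median
  x=10 (Zone I, w=35) cum 148
⇒ x* = 7
y-coordinate, sorted with cumulative weight:
  y=1 (Zone I, w=35) cum 35
  y=6 (Zone III, w=60) cum 95  ← median
  y=7 (Zone II, w=8) cum 103
  y=8 (Zone IV, w=5) cum 108
  y=10 (Zone V, w=40) cum 148
⇒ y* = 6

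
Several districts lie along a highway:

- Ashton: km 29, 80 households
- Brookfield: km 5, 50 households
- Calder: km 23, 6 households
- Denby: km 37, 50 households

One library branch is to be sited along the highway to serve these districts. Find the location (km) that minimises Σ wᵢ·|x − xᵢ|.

x = 29

For a sum of weighted absolute distances on a line, the optimum is the weighted median (not the mean). Total weight W = 186; half-weight = 93.
Sort by position and accumulate weight:
  km 5 (Brookfield, w=50) → cum 50
  km 23 (Calder, w=6) → cum 56
  km 29 (Ashton, w=80) → cum 136  ≥ 93 → median here
  km 37 (Denby, w=50) → cum 186
Optimal location: km 29.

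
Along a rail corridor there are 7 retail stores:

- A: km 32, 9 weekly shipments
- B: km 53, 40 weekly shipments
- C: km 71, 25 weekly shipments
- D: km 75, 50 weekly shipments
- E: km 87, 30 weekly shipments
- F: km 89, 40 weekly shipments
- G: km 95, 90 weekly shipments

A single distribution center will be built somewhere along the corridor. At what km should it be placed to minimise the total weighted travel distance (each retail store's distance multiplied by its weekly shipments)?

For a sum of weighted absolute distances on a line, the optimum is the weighted median (not the mean). Total weight W = 284; half-weight = 142.
Sort by position and accumulate weight:
  km 32 (A, w=9) → cum 9
  km 53 (B, w=40) → cum 49
  km 71 (C, w=25) → cum 74
  km 75 (D, w=50) → cum 124
  km 87 (E, w=30) → cum 154  ≥ 142 → median here
  km 89 (F, w=40) → cum 194
  km 95 (G, w=90) → cum 284
Optimal location: km 87.

x = 87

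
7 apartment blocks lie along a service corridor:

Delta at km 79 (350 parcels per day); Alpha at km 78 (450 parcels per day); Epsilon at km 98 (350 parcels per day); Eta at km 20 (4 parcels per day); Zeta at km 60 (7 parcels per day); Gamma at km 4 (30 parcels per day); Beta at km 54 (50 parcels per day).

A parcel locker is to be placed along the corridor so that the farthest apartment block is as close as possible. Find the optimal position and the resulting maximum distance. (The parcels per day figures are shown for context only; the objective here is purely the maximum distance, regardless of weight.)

location 51, max distance 47

The 1-center on a line is the midpoint of the two extreme points: leftmost at 4, rightmost at 98.
Optimal location = (4 + 98)/2 = 51; maximum distance = (98 − 4)/2 = 47.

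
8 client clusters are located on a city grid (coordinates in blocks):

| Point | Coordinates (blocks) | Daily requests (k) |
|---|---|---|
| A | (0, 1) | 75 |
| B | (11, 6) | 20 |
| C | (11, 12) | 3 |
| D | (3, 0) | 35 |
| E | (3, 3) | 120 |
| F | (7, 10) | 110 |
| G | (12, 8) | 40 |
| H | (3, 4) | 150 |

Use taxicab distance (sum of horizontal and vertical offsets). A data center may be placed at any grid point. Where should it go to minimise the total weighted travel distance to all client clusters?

(3, 4)

Manhattan distance separates: Σwᵢ(|x−xᵢ|+|y−yᵢ|) = Σwᵢ|x−xᵢ| + Σwᵢ|y−yᵢ|, so x and y are optimised independently as 1-D weighted medians.
Total weight W = 553; half = 276.5.
x-coordinate, sorted with cumulative weight:
  x=0 (A, w=75) cum 75
  x=3 (D, w=35) cum 110
  x=3 (E, w=120) cum 230
  x=3 (H, w=150) cum 380  ← median
  x=7 (F, w=110) cum 490
  x=11 (B, w=20) cum 510
  x=11 (C, w=3) cum 513
  x=12 (G, w=40) cum 553
⇒ x* = 3
y-coordinate, sorted with cumulative weight:
  y=0 (D, w=35) cum 35
  y=1 (A, w=75) cum 110
  y=3 (E, w=120) cum 230
  y=4 (H, w=150) cum 380  ← median
  y=6 (B, w=20) cum 400
  y=8 (G, w=40) cum 440
  y=10 (F, w=110) cum 550
  y=12 (C, w=3) cum 553
⇒ y* = 4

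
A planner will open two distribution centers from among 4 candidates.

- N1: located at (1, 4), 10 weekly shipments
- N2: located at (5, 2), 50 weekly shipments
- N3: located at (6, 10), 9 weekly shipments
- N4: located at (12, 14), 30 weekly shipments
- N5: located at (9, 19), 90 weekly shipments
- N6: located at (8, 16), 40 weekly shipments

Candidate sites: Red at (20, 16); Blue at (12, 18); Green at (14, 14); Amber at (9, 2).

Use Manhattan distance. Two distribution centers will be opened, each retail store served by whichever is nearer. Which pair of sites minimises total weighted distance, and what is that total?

Evaluate every pair (each demand assigned to the nearer of the two):
  {Blue, Amber}: total = 1119
  {Green, Amber}: total = 1679
  {Blue, Green}: total = 2048
  {Red, Blue}: total = 2246
  {Red, Amber}: total = 2439
  {Red, Green}: total = 2668
Best pair: {Blue, Amber} with total 1119.

{Blue, Amber}, total 1119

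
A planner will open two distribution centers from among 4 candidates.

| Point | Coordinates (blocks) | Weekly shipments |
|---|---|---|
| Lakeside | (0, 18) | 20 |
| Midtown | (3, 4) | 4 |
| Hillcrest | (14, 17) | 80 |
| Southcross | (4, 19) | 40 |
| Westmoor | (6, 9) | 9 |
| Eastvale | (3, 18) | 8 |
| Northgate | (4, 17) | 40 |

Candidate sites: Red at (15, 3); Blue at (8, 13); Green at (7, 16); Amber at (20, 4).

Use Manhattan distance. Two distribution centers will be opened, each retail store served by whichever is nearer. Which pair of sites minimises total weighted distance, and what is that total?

Evaluate every pair (each demand assigned to the nearer of the two):
  {Blue, Green}: total = 1378
  {Red, Green}: total = 1392
  {Green, Amber}: total = 1404
  {Red, Blue}: total = 1966
  {Blue, Amber}: total = 1970
  {Red, Amber}: total = 4283
Best pair: {Blue, Green} with total 1378.

{Blue, Green}, total 1378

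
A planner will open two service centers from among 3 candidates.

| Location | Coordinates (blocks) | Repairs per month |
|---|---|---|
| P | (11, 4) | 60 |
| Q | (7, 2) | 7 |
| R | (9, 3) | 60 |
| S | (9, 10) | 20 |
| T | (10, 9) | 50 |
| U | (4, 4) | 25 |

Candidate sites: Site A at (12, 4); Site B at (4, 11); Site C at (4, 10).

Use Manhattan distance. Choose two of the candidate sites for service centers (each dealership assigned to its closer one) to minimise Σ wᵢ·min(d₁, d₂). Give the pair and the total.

{Site A, Site C}, total 949

Evaluate every pair (each demand assigned to the nearer of the two):
  {Site A, Site C}: total = 949
  {Site A, Site B}: total = 994
  {Site B, Site C}: total = 2177
Best pair: {Site A, Site C} with total 949.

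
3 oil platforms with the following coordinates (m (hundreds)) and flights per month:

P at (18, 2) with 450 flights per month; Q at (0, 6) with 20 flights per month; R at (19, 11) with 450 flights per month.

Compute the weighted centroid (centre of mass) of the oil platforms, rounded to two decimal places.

(18.10, 6.49)

The minimiser of Σwᵢ‖p−pᵢ‖² is the weighted centroid p* = (Σwᵢpᵢ)/(Σwᵢ).
Σwᵢ = 920.
Σwᵢxᵢ = 450·18 + 20·0 + 450·19 = 16650.
Σwᵢyᵢ = 450·2 + 20·6 + 450·11 = 5970.
x* = 16650/920 = 18.10, y* = 5970/920 = 6.49.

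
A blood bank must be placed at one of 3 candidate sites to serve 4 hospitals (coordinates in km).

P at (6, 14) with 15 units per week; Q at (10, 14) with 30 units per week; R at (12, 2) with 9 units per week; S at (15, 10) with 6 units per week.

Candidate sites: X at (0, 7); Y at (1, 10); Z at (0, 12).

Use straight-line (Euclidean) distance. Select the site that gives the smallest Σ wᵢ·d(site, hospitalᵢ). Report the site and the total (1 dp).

Y, total 597.9 km

Total weighted distance at each candidate:
  X (0, 7): total = 713.3
  Y (1, 10): total = 597.9
  Z (0, 12): total = 632.2
Minimum is at Y with total 597.9 km.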